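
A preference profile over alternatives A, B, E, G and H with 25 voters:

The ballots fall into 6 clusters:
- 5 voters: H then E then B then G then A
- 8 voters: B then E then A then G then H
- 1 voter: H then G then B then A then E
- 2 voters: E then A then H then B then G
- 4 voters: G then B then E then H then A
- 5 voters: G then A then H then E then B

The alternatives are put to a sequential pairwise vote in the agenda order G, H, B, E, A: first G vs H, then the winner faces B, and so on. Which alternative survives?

B

Round 1: G vs H — 17–8, G advances.
Round 2: G vs B — 10–15, B advances.
Round 3: B vs E — 13–12, B advances.
Round 4: B vs A — 18–7, B advances.
The agenda winner is B.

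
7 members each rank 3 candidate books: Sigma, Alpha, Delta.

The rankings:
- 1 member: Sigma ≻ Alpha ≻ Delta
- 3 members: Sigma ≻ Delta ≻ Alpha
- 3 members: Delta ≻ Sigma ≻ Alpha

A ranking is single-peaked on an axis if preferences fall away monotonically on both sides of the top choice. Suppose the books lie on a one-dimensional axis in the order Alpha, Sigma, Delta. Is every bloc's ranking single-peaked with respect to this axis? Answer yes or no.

Axis positions: Alpha=1, Sigma=2, Delta=3.
Bloc 1 (peak Sigma at position 2): ranking walks positions 2-1-3, expanding outward from the peak — single-peaked.
Bloc 2 (peak Sigma at position 2): ranking walks positions 2-3-1, expanding outward from the peak — single-peaked.
Bloc 3 (peak Delta at position 3): ranking walks positions 3-2-1, expanding outward from the peak — single-peaked.
Every ranking is single-peaked on this axis.

yes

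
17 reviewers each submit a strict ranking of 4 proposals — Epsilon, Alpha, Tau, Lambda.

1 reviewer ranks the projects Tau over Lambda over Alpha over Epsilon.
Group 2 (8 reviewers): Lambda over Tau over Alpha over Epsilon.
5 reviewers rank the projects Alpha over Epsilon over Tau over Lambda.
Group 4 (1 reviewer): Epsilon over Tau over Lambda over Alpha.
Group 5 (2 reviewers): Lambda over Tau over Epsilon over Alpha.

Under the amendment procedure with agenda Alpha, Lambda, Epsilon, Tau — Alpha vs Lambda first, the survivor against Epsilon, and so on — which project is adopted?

Round 1: Alpha vs Lambda — 5–12, Lambda advances.
Round 2: Lambda vs Epsilon — 11–6, Lambda advances.
Round 3: Lambda vs Tau — 10–7, Lambda advances.
Lambda survives the agenda.

Lambda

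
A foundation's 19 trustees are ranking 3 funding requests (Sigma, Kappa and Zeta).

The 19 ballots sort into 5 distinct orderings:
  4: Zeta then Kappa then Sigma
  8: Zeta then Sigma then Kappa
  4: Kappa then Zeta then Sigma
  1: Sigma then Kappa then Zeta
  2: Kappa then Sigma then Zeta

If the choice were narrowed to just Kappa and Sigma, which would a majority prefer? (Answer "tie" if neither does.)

Ballots ranking Kappa above Sigma: 4 + 4 + 2 = 10.
Ballots ranking Sigma above Kappa: 19 − 10 = 9.
Kappa wins the head-to-head 10–9.

Kappa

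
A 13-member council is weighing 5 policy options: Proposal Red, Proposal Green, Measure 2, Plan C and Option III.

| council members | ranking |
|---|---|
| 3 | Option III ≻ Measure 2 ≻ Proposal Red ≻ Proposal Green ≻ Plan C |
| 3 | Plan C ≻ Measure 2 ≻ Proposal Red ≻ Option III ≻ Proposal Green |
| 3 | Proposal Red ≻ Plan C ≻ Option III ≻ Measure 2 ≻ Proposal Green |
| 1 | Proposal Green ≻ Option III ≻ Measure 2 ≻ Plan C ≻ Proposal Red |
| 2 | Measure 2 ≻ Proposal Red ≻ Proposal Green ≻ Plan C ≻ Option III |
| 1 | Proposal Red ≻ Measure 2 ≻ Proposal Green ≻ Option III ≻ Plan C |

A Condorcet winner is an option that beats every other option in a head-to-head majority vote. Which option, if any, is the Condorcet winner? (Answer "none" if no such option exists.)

none

Head-to-head results (13 council members):
Proposal Red vs Proposal Green: Proposal Red preferred on 3+3+3+2+1 = 12 ballots; Proposal Red wins 12–1.
Proposal Red vs Measure 2: Proposal Red is ranked higher on 3+1 = 4 ballots, Measure 2 on 9. Measure 2 wins 9–4.
Proposal Red vs Plan C: Proposal Red is ranked higher on 3+3+2+1 = 9 ballots, Plan C on 4. Proposal Red wins 9–4.
Proposal Red vs Option III: 3+3+2+1 = 9 for Proposal Red, 4 for Option III — Proposal Red by 9–4.
Proposal Green vs Measure 2: Proposal Green preferred on 1 ballot; Measure 2 wins 12–1.
Proposal Green vs Plan C: Proposal Green is ranked higher on 3+1+2+1 = 7 ballots, Plan C on 6. Proposal Green wins 7–6.
Proposal Green vs Option III: 1+2+1 = 4 for Proposal Green, 9 for Option III — Option III by 9–4.
Measure 2 vs Plan C: Measure 2 is ranked higher on 3+1+2+1 = 7 ballots, Plan C on 6. Measure 2 wins 7–6.
Measure 2 vs Option III: 3+2+1 = 6 for Measure 2, 7 for Option III — Option III by 7–6.
Plan C vs Option III: Plan C is ranked higher on 3+3+2 = 8 ballots, Option III on 5. Plan C wins 8–5.
Each option drops at least one matchup (Proposal Red loses to Measure 2; Proposal Green loses to Proposal Red; Measure 2 loses to Option III; Plan C loses to Proposal Red; Option III loses to Proposal Red); the cycle Proposal Red beats Option III beats Measure 2 beats Proposal Red rules out a Condorcet winner.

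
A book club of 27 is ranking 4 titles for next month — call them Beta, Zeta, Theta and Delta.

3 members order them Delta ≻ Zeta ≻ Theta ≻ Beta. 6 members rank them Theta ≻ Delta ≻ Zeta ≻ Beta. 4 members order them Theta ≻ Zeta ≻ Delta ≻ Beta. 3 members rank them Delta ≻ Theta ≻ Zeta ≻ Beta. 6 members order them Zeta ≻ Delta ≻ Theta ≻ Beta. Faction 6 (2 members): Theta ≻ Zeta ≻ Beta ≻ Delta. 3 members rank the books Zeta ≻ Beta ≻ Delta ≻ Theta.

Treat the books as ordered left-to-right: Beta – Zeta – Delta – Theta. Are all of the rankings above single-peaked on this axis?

no

Axis positions: Beta=1, Zeta=2, Delta=3, Theta=4.
Faction 1 (peak Delta at position 3): ranking walks positions 3-2-4-1, expanding outward from the peak — single-peaked.
Faction 2 (peak Theta at position 4): ranking walks positions 4-3-2-1, expanding outward from the peak — single-peaked.
Faction 3: ranking walks positions 4-2-3-1; Zeta is ranked above Delta even though Delta lies between Zeta and the peak Theta on the axis — preferences dip and rise again. Not single-peaked.
Faction 4 (peak Delta at position 3): ranking walks positions 3-4-2-1, expanding outward from the peak — single-peaked.
Faction 5 (peak Zeta at position 2): ranking walks positions 2-3-4-1, expanding outward from the peak — single-peaked.
Faction 6: ranking walks positions 4-2-1-3; Zeta is ranked above Delta even though Delta lies between Zeta and the peak Theta on the axis — preferences dip and rise again. Not single-peaked.
Faction 7 (peak Zeta at position 2): ranking walks positions 2-1-3-4, expanding outward from the peak — single-peaked.
Faction 3 violates single-peakedness, so the profile is not single-peaked on this axis.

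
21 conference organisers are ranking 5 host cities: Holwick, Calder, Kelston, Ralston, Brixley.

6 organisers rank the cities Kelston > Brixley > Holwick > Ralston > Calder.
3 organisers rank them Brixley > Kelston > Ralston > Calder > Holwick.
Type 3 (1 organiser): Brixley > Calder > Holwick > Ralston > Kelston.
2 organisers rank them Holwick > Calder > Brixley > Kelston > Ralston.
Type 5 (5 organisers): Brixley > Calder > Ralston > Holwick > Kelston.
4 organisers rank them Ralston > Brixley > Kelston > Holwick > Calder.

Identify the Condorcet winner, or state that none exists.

Brixley

Pairwise majorities:
Holwick vs Calder: 12 to 9, Holwick.
Holwick vs Kelston: Kelston, 13–8.
Holwick–Ralston: Ralston 12–9.
Holwick vs Brixley: 2 to 19, Brixley.
Calder vs Kelston: 1+2+5 = 8 for Calder, 13 for Kelston — Kelston by 13–8.
Calder vs Ralston: Ralston, 13–8.
Calder vs Brixley: 2 to 19, Brixley.
Kelston vs Ralston: Kelston, 11–10.
Kelston–Brixley: Brixley 15–6.
Ralston vs Brixley: Ralston preferred on 4 ballots; Brixley wins 17–4.
Only Brixley has no losses; Brixley is the Condorcet winner.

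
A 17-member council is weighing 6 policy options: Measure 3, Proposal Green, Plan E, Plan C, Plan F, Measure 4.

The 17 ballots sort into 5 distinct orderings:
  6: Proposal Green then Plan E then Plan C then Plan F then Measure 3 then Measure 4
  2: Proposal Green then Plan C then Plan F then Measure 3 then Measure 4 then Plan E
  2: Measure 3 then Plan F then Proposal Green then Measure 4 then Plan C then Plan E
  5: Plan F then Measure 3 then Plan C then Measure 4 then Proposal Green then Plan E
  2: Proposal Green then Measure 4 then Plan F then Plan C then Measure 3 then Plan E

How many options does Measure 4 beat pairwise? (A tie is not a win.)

1

Measure 4 against each rival (17 council members):
Measure 4 vs Measure 3: Measure 4 preferred on 2 ballots; Measure 3 wins 15–2.
Measure 4–Proposal Green: Proposal Green 12–5.
Measure 4 vs Plan E: Measure 4 preferred on 2+2+5+2 = 11 ballots; Measure 4 wins 11–6.
Measure 4 vs Plan C: Plan C wins 13–4.
Measure 4 vs Plan F: Measure 4 is ranked higher on 2 ballots, Plan F on 15. Plan F wins 15–2.
Measure 4 beats Plan E; loses to Measure 3, Proposal Green, Plan C, Plan F — 1 pairwise win.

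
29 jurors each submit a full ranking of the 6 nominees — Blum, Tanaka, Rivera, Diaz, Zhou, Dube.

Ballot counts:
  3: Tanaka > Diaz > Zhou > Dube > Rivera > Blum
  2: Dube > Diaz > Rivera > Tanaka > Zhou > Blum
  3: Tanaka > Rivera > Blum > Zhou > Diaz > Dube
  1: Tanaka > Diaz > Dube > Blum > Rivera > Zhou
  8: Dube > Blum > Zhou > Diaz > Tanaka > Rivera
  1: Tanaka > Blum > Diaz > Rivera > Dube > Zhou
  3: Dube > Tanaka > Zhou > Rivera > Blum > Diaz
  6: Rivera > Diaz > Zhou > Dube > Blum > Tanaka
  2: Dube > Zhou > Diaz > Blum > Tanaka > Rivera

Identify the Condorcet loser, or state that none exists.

none

Head-to-head results (29 jurors):
Blum vs Tanaka: Blum wins 16–13.
Blum vs Rivera: Blum is ranked higher on 1+8+1+2 = 12 ballots, Rivera on 17. Rivera wins 17–12.
Blum–Diaz: Blum 15–14.
Blum vs Zhou: Zhou wins 16–13.
Blum vs Dube: Dube wins 25–4.
Tanaka–Rivera: Tanaka 21–8.
Tanaka vs Diaz: Tanaka preferred on 3+3+1+1+3 = 11 ballots; Diaz wins 18–11.
Tanaka vs Zhou: Zhou wins 16–13.
Tanaka vs Dube: 3+3+1+1 = 8 for Tanaka, 21 for Dube — Dube by 21–8.
Rivera–Diaz: Diaz 17–12.
Rivera vs Zhou: 2+3+1+1+6 = 13 for Rivera, 16 for Zhou — Zhou by 16–13.
Rivera vs Dube: Rivera is ranked higher on 3+1+6 = 10 ballots, Dube on 19. Dube wins 19–10.
Diaz vs Zhou: Zhou, 16–13.
Diaz vs Dube: Dube, 15–14.
Zhou vs Dube: Dube wins 17–12.
Every nominee wins at least one matchup (Blum beats Tanaka; Tanaka beats Rivera; Rivera beats Blum; Diaz beats Tanaka; Zhou beats Blum; Dube beats Blum), so there is no Condorcet loser.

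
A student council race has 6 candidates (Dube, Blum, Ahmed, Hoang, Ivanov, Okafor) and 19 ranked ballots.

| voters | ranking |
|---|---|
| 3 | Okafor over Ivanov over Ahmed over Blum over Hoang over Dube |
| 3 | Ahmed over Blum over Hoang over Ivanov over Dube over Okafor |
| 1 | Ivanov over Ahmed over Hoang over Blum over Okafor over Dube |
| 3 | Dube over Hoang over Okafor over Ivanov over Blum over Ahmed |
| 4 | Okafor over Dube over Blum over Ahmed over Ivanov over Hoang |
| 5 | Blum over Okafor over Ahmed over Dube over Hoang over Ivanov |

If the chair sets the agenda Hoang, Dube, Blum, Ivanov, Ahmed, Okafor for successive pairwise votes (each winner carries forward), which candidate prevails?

Round 1: Hoang vs Dube — 7–12, Dube advances.
Round 2: Dube vs Blum — 7–12, Blum advances.
Round 3: Blum vs Ivanov — 12–7, Blum advances.
Round 4: Blum vs Ahmed — 12–7, Blum advances.
Round 5: Blum vs Okafor — 9–10, Okafor advances.
The agenda winner is Okafor.

Okafor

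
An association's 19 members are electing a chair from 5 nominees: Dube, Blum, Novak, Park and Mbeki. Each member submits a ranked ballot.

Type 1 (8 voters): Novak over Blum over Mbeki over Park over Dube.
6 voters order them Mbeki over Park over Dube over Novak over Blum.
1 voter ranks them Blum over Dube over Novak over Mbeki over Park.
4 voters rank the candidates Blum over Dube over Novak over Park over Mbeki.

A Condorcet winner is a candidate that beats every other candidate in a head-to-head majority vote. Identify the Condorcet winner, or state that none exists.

Head-to-head results (19 voters):
Dube vs Blum: Dube preferred on 6 ballots; Blum wins 13–6.
Dube vs Novak: 11 to 8, Dube.
Dube vs Park: Dube is ranked higher on 1+4 = 5 ballots, Park on 14. Park wins 14–5.
Dube vs Mbeki: 5 to 14, Mbeki.
Blum vs Novak: Blum preferred on 1+4 = 5 ballots; Novak wins 14–5.
Blum vs Park: Blum is ranked higher on 8+1+4 = 13 ballots, Park on 6. Blum wins 13–6.
Blum vs Mbeki: Blum preferred on 8+1+4 = 13 ballots; Blum wins 13–6.
Novak vs Park: Novak preferred on 8+1+4 = 13 ballots; Novak wins 13–6.
Novak vs Mbeki: 8+1+4 = 13 for Novak, 6 for Mbeki — Novak by 13–6.
Park vs Mbeki: Park is ranked higher on 4 ballots, Mbeki on 15. Mbeki wins 15–4.
Each candidate drops at least one matchup (Dube loses to Blum; Blum loses to Novak; Novak loses to Dube; Park loses to Blum; Mbeki loses to Blum); the cycle Dube → Novak → Blum → Dube rules out a Condorcet winner.

none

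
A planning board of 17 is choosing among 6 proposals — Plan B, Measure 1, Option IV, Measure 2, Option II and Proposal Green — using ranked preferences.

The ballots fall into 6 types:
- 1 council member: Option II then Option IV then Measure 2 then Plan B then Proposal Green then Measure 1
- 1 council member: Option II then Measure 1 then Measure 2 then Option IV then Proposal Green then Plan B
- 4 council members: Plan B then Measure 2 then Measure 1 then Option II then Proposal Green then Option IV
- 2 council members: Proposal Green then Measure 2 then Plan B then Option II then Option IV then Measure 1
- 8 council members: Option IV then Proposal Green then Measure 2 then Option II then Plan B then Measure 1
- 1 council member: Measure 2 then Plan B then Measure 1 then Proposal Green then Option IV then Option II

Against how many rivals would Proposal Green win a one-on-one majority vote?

4

Proposal Green against each rival (17 council members):
Proposal Green vs Plan B: 11 to 6, Proposal Green.
Proposal Green–Measure 1: Proposal Green 11–6.
Proposal Green vs Option IV: Proposal Green is ranked higher on 4+2+1 = 7 ballots, Option IV on 10. Option IV wins 10–7.
Proposal Green vs Measure 2: Proposal Green, 10–7.
Proposal Green–Option II: Proposal Green 11–6.
Proposal Green beats Plan B, Measure 1, Measure 2, Option II; loses to Option IV — 4 pairwise wins.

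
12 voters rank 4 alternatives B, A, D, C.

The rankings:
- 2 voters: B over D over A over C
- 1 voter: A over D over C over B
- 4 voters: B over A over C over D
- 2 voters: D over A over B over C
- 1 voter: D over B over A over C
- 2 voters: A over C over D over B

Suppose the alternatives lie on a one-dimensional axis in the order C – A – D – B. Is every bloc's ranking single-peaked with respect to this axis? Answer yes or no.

Axis positions: C=1, A=2, D=3, B=4.
Bloc 1 (peak B at position 4): ranking walks positions 4-3-2-1, expanding outward from the peak — single-peaked.
Bloc 2 (peak A at position 2): ranking walks positions 2-3-1-4, expanding outward from the peak — single-peaked.
Bloc 3: ranking walks positions 4-2-1-3; A is ranked above D even though D lies between A and the peak B on the axis — preferences dip and rise again. Not single-peaked.
Bloc 4 (peak D at position 3): ranking walks positions 3-2-4-1, expanding outward from the peak — single-peaked.
Bloc 5 (peak D at position 3): ranking walks positions 3-4-2-1, expanding outward from the peak — single-peaked.
Bloc 6 (peak A at position 2): ranking walks positions 2-1-3-4, expanding outward from the peak — single-peaked.
Bloc 3 violates single-peakedness, so the profile is not single-peaked on this axis.

no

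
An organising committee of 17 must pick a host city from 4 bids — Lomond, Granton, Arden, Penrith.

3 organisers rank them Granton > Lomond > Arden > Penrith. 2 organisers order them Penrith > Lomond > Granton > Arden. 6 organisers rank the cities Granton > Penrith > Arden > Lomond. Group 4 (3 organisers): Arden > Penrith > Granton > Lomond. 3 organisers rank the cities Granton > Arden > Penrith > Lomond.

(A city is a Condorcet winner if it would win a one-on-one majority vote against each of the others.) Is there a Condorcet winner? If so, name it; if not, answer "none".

Pairwise majorities:
Lomond vs Granton: Granton wins 15–2.
Lomond vs Arden: Arden wins 12–5.
Lomond vs Penrith: Penrith, 14–3.
Granton vs Arden: Granton wins 14–3.
Granton–Penrith: Granton 12–5.
Arden–Penrith: Arden 9–8.
Granton defeats every rival head-to-head and is the Condorcet winner.

Granton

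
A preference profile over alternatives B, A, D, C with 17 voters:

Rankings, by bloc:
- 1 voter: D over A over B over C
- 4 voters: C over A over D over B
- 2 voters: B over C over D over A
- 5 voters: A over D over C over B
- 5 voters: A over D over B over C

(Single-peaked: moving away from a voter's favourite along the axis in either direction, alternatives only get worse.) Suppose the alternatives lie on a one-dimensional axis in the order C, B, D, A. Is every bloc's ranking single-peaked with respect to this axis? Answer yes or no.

Axis positions: C=1, B=2, D=3, A=4.
Bloc 1 (peak D at position 3): ranking walks positions 3-4-2-1, expanding outward from the peak — single-peaked.
Bloc 2: ranking walks positions 1-4-3-2; A is ranked above B even though B lies between A and the peak C on the axis — preferences dip and rise again. Not single-peaked.
Bloc 3 (peak B at position 2): ranking walks positions 2-1-3-4, expanding outward from the peak — single-peaked.
Bloc 4: ranking walks positions 4-3-1-2; C is ranked above B even though B lies between C and the peak A on the axis — preferences dip and rise again. Not single-peaked.
Bloc 5 (peak A at position 4): ranking walks positions 4-3-2-1, expanding outward from the peak — single-peaked.
Bloc 2 violates single-peakedness, so the profile is not single-peaked on this axis.

no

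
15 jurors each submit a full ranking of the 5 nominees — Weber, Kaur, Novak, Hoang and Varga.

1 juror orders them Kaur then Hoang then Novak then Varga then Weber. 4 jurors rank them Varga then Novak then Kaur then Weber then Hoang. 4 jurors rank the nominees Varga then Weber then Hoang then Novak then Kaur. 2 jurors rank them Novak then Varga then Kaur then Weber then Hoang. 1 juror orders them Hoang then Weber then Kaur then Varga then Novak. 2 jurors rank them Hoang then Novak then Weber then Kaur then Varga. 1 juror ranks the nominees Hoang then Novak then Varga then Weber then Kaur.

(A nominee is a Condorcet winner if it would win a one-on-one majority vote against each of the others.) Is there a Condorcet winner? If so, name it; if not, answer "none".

Pairwise majorities:
Weber–Kaur: Weber 8–7.
Weber vs Novak: 4+1 = 5 for Weber, 10 for Novak — Novak by 10–5.
Weber vs Hoang: Weber is ranked higher on 4+4+2 = 10 ballots, Hoang on 5. Weber wins 10–5.
Weber vs Varga: Weber is ranked higher on 1+2 = 3 ballots, Varga on 12. Varga wins 12–3.
Kaur vs Novak: Kaur preferred on 1+1 = 2 ballots; Novak wins 13–2.
Kaur vs Hoang: 1+4+2 = 7 for Kaur, 8 for Hoang — Hoang by 8–7.
Kaur vs Varga: Kaur preferred on 1+1+2 = 4 ballots; Varga wins 11–4.
Novak vs Hoang: 6 to 9, Hoang.
Novak vs Varga: Varga wins 9–6.
Hoang vs Varga: 5 to 10, Varga.
Varga defeats every rival head-to-head and is the Condorcet winner.

Varga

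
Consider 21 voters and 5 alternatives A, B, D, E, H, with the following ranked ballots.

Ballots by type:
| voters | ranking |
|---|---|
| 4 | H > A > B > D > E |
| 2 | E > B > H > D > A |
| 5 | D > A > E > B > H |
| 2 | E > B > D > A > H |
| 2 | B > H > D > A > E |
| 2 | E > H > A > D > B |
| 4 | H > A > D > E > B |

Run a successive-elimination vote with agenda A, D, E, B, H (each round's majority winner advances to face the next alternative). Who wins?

H

Round 1: A vs D — 10–11, D advances.
Round 2: D vs E — 15–6, D advances.
Round 3: D vs B — 11–10, D advances.
Round 4: D vs H — 7–14, H advances.
The agenda winner is H.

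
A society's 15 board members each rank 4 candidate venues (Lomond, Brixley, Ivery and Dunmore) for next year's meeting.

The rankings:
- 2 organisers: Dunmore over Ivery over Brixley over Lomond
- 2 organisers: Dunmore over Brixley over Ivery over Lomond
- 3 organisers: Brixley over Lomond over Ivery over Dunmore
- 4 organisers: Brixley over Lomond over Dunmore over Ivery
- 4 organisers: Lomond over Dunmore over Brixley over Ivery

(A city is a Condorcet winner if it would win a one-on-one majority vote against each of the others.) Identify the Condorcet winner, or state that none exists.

Head-to-head results (15 organisers):
Lomond vs Brixley: 4 to 11, Brixley.
Lomond vs Ivery: Lomond wins 11–4.
Lomond–Dunmore: Lomond 11–4.
Brixley vs Ivery: Brixley is ranked higher on 2+3+4+4 = 13 ballots, Ivery on 2. Brixley wins 13–2.
Brixley–Dunmore: Dunmore 8–7.
Ivery vs Dunmore: Dunmore wins 12–3.
Each city drops at least one matchup (Lomond loses to Brixley; Brixley loses to Dunmore; Ivery loses to Lomond; Dunmore loses to Lomond); the cycle Lomond beats Dunmore beats Brixley beats Lomond rules out a Condorcet winner.

none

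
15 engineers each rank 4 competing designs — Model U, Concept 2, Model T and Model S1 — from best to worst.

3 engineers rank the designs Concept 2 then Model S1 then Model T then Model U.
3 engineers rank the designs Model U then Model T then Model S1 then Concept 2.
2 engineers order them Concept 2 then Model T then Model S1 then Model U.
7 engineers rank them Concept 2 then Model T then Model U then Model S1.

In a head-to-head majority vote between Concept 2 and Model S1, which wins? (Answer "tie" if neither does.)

Ballots ranking Concept 2 above Model S1: 3 + 2 + 7 = 12.
Ballots ranking Model S1 above Concept 2: 15 − 12 = 3.
Concept 2 wins the head-to-head 12–3.

Concept 2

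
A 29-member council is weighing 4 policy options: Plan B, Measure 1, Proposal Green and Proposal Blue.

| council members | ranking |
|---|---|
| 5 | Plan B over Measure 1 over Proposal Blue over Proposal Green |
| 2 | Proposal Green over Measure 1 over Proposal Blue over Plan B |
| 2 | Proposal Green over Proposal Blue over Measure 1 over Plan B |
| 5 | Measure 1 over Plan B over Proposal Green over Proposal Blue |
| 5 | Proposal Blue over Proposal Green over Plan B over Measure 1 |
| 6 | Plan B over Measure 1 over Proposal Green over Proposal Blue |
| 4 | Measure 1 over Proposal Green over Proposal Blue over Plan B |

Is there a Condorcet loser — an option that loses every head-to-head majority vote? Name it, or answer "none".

Pairwise majorities:
Plan B vs Measure 1: 5+5+6 = 16 for Plan B, 13 for Measure 1 — Plan B by 16–13.
Plan B vs Proposal Green: 5+5+6 = 16 for Plan B, 13 for Proposal Green — Plan B by 16–13.
Plan B vs Proposal Blue: Plan B is ranked higher on 5+5+6 = 16 ballots, Proposal Blue on 13. Plan B wins 16–13.
Measure 1 vs Proposal Green: Measure 1 is ranked higher on 5+5+6+4 = 20 ballots, Proposal Green on 9. Measure 1 wins 20–9.
Measure 1 vs Proposal Blue: 5+2+5+6+4 = 22 for Measure 1, 7 for Proposal Blue — Measure 1 by 22–7.
Proposal Green vs Proposal Blue: Proposal Green is ranked higher on 2+2+5+6+4 = 19 ballots, Proposal Blue on 10. Proposal Green wins 19–10.
Proposal Blue loses to every other option — it is the Condorcet loser.

Proposal Blue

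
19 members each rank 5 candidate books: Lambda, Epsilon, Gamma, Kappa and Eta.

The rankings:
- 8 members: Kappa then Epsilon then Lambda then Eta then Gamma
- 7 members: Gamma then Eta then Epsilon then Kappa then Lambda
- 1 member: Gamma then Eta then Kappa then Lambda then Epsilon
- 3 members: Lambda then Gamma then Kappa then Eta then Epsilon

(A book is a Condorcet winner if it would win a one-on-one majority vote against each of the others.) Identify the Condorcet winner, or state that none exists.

none

Pairwise majorities:
Lambda vs Epsilon: Epsilon wins 15–4.
Lambda–Gamma: Lambda 11–8.
Lambda vs Kappa: Kappa, 16–3.
Lambda vs Eta: Lambda, 11–8.
Epsilon vs Gamma: Gamma, 11–8.
Epsilon vs Kappa: Kappa, 12–7.
Epsilon–Eta: Eta 11–8.
Gamma vs Kappa: Gamma wins 11–8.
Gamma vs Eta: Gamma wins 11–8.
Kappa vs Eta: Kappa wins 11–8.
Each book drops at least one matchup (Lambda loses to Epsilon; Epsilon loses to Gamma; Gamma loses to Lambda; Kappa loses to Gamma; Eta loses to Lambda); the cycle Lambda beats Gamma beats Epsilon beats Lambda rules out a Condorcet winner.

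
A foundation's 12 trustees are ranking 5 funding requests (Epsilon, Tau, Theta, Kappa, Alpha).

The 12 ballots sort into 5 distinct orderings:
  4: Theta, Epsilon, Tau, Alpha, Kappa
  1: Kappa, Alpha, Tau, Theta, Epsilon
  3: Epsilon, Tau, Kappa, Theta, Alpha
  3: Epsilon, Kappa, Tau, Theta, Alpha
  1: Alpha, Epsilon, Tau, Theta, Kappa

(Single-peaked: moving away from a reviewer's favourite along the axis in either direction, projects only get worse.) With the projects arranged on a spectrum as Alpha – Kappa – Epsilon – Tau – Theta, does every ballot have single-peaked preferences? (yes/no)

no

Axis positions: Alpha=1, Kappa=2, Epsilon=3, Tau=4, Theta=5.
Type 1: ranking walks positions 5-3-4-1-2; Epsilon is ranked above Tau even though Tau lies between Epsilon and the peak Theta on the axis — preferences dip and rise again. Not single-peaked.
Type 2: ranking walks positions 2-1-4-5-3; Tau is ranked above Epsilon even though Epsilon lies between Tau and the peak Kappa on the axis — preferences dip and rise again. Not single-peaked.
Type 3 (peak Epsilon at position 3): ranking walks positions 3-4-2-5-1, expanding outward from the peak — single-peaked.
Type 4 (peak Epsilon at position 3): ranking walks positions 3-2-4-5-1, expanding outward from the peak — single-peaked.
Type 5: ranking walks positions 1-3-4-5-2; Epsilon is ranked above Kappa even though Kappa lies between Epsilon and the peak Alpha on the axis — preferences dip and rise again. Not single-peaked.
Type 1 violates single-peakedness, so the profile is not single-peaked on this axis.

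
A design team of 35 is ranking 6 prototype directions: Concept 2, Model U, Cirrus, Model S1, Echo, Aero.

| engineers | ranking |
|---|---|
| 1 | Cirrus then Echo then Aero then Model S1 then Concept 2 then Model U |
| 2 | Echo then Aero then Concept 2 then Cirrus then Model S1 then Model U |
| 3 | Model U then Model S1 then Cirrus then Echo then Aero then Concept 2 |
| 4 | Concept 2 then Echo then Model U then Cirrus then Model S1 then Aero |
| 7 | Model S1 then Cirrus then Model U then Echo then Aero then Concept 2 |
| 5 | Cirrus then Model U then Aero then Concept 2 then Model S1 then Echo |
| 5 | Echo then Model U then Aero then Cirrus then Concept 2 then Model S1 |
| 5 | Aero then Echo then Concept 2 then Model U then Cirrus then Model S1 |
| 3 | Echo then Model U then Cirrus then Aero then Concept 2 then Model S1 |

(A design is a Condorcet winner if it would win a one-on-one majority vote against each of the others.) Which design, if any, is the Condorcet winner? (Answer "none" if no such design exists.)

Echo

Check each pair by majority over 35 ballots:
Concept 2 vs Model U: Model U wins 23–12.
Concept 2 vs Cirrus: Cirrus wins 24–11.
Concept 2 vs Model S1: Concept 2 preferred on 2+4+5+5+5+3 = 24 ballots; Concept 2 wins 24–11.
Concept 2 vs Echo: Concept 2 preferred on 4+5 = 9 ballots; Echo wins 26–9.
Concept 2 vs Aero: Aero, 31–4.
Model U–Cirrus: Model U 20–15.
Model U vs Model S1: Model U is ranked higher on 3+4+5+5+5+3 = 25 ballots, Model S1 on 10. Model U wins 25–10.
Model U vs Echo: Echo, 20–15.
Model U vs Aero: 3+4+7+5+5+3 = 27 for Model U, 8 for Aero — Model U by 27–8.
Cirrus vs Model S1: 25 to 10, Cirrus.
Cirrus vs Echo: Echo, 19–16.
Cirrus vs Aero: Cirrus, 23–12.
Model S1 vs Echo: Model S1 preferred on 3+7+5 = 15 ballots; Echo wins 20–15.
Model S1 vs Aero: Model S1 preferred on 3+4+7 = 14 ballots; Aero wins 21–14.
Echo vs Aero: Echo, 25–10.
Echo defeats every rival head-to-head and is the Condorcet winner.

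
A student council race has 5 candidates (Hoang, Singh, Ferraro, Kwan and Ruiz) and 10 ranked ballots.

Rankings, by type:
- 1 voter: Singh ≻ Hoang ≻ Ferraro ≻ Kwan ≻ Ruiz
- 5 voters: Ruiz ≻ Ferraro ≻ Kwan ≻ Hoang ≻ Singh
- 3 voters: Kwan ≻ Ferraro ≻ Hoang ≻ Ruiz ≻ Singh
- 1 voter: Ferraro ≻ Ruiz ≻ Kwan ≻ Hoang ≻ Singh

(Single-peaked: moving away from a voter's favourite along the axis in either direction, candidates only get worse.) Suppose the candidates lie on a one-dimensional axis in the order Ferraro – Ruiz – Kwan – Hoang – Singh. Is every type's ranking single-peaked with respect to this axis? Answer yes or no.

Axis positions: Ferraro=1, Ruiz=2, Kwan=3, Hoang=4, Singh=5.
Type 1: ranking walks positions 5-4-1-3-2; Ferraro is ranked above Kwan even though Kwan lies between Ferraro and the peak Singh on the axis — preferences dip and rise again. Not single-peaked.
Type 2 (peak Ruiz at position 2): ranking walks positions 2-1-3-4-5, expanding outward from the peak — single-peaked.
Type 3: ranking walks positions 3-1-4-2-5; Ferraro is ranked above Ruiz even though Ruiz lies between Ferraro and the peak Kwan on the axis — preferences dip and rise again. Not single-peaked.
Type 4 (peak Ferraro at position 1): ranking walks positions 1-2-3-4-5, expanding outward from the peak — single-peaked.
Type 1 violates single-peakedness, so the profile is not single-peaked on this axis.

no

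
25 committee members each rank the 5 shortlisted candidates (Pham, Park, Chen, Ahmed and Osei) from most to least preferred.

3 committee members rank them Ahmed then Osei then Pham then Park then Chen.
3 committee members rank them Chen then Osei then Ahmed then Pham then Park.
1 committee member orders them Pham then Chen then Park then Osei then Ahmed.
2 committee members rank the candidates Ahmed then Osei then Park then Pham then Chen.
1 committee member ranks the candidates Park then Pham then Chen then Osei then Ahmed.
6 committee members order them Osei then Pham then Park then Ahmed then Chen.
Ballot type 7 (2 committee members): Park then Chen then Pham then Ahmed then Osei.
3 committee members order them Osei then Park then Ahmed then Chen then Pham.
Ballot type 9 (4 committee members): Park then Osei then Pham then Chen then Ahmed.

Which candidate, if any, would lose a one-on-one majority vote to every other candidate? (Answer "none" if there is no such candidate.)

Chen

Head-to-head results (25 committee members):
Pham–Park: Pham 13–12.
Pham vs Chen: Pham is ranked higher on 3+1+2+1+6+4 = 17 ballots, Chen on 8. Pham wins 17–8.
Pham vs Ahmed: Pham is ranked higher on 1+1+6+2+4 = 14 ballots, Ahmed on 11. Pham wins 14–11.
Pham–Osei: Osei 21–4.
Park vs Chen: Park wins 21–4.
Park vs Ahmed: Park wins 17–8.
Park vs Osei: 1+1+2+4 = 8 for Park, 17 for Osei — Osei by 17–8.
Chen vs Ahmed: Ahmed wins 14–11.
Chen vs Osei: Osei, 18–7.
Ahmed vs Osei: Osei, 18–7.
Chen is beaten in every head-to-head and is the Condorcet loser.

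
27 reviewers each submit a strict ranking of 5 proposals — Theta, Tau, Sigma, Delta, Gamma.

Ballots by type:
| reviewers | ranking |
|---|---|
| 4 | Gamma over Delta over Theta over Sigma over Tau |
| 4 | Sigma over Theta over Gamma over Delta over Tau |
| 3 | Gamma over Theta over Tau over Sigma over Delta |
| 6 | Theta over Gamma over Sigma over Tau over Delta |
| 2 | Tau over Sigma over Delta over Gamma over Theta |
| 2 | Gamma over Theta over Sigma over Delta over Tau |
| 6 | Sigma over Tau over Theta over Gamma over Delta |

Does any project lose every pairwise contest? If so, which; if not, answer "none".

Delta

Pairwise majorities:
Theta vs Tau: Theta, 19–8.
Theta vs Sigma: Theta is ranked higher on 4+3+6+2 = 15 ballots, Sigma on 12. Theta wins 15–12.
Theta vs Delta: Theta, 21–6.
Theta vs Gamma: Theta, 16–11.
Tau vs Sigma: 3+2 = 5 for Tau, 22 for Sigma — Sigma by 22–5.
Tau vs Delta: Tau is ranked higher on 3+6+2+6 = 17 ballots, Delta on 10. Tau wins 17–10.
Tau vs Gamma: 8 to 19, Gamma.
Sigma vs Delta: Sigma is ranked higher on 4+3+6+2+2+6 = 23 ballots, Delta on 4. Sigma wins 23–4.
Sigma vs Gamma: Sigma is ranked higher on 4+2+6 = 12 ballots, Gamma on 15. Gamma wins 15–12.
Delta vs Gamma: 2 to 25, Gamma.
Delta is beaten in every head-to-head and is the Condorcet loser.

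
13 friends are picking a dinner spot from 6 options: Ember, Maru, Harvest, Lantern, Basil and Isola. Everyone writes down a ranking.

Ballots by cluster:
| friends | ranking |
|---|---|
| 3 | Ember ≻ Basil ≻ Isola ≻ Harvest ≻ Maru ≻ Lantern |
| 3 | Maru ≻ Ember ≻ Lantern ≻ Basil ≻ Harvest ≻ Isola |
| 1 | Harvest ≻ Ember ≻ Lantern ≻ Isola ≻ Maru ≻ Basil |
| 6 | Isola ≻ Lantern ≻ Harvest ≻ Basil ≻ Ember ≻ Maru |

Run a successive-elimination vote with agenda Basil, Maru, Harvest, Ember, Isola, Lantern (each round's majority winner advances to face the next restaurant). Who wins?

Round 1: Basil vs Maru — 9–4, Basil advances.
Round 2: Basil vs Harvest — 6–7, Harvest advances.
Round 3: Harvest vs Ember — 7–6, Harvest advances.
Round 4: Harvest vs Isola — 4–9, Isola advances.
Round 5: Isola vs Lantern — 9–4, Isola advances.
Isola survives the agenda.

Isola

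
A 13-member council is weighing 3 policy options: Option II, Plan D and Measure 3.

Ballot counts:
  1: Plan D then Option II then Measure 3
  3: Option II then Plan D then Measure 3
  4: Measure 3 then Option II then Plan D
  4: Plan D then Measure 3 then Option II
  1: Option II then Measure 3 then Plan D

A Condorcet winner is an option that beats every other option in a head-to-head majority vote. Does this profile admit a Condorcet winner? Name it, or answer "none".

Head-to-head results (13 council members):
Option II–Plan D: Option II 8–5.
Option II vs Measure 3: Measure 3, 8–5.
Plan D vs Measure 3: Plan D wins 8–5.
No option is unbeaten: Option II loses to Measure 3; Plan D loses to Option II; Measure 3 loses to Plan D. In particular Option II → Plan D → Measure 3 → Option II is a majority cycle — no Condorcet winner exists.

none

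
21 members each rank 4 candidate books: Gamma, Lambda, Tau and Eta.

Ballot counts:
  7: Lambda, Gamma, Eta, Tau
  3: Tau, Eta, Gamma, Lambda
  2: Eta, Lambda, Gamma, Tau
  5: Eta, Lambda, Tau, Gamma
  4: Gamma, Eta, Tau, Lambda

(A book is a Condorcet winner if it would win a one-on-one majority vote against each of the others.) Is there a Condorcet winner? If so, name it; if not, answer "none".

Head-to-head results (21 members):
Gamma vs Lambda: Gamma preferred on 3+4 = 7 ballots; Lambda wins 14–7.
Gamma vs Tau: Gamma is ranked higher on 7+2+4 = 13 ballots, Tau on 8. Gamma wins 13–8.
Gamma vs Eta: 7+4 = 11 for Gamma, 10 for Eta — Gamma by 11–10.
Lambda vs Tau: Lambda is ranked higher on 7+2+5 = 14 ballots, Tau on 7. Lambda wins 14–7.
Lambda vs Eta: Lambda is ranked higher on 7 ballots, Eta on 14. Eta wins 14–7.
Tau vs Eta: Tau preferred on 3 ballots; Eta wins 18–3.
Every book loses at least once (Gamma loses to Lambda; Lambda loses to Eta; Tau loses to Gamma; Eta loses to Gamma). The majority relation contains the cycle Gamma beats Eta beats Lambda beats Gamma, so there is no Condorcet winner.

none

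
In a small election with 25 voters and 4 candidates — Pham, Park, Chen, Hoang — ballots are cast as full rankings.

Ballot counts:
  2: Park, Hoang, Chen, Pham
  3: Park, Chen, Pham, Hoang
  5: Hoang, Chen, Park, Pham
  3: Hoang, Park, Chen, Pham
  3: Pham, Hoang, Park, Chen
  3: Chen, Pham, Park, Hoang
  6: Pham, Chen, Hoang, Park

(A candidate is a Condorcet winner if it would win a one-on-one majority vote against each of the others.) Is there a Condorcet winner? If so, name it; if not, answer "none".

none

Head-to-head results (25 voters):
Pham–Park: Park 13–12.
Pham vs Chen: Chen wins 16–9.
Pham vs Hoang: Pham, 15–10.
Park vs Chen: Chen, 14–11.
Park vs Hoang: Hoang wins 17–8.
Chen–Hoang: Hoang 13–12.
No candidate is unbeaten: Pham loses to Park; Park loses to Chen; Chen loses to Hoang; Hoang loses to Pham. In particular Pham > Hoang > Park > Pham is a majority cycle — no Condorcet winner exists.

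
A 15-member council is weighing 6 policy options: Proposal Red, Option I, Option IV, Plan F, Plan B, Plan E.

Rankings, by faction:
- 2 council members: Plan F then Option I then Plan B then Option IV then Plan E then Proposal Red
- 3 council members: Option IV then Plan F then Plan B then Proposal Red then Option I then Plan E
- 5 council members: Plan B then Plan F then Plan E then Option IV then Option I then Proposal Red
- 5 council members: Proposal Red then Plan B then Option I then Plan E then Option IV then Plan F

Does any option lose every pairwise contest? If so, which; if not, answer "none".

Head-to-head results (15 council members):
Proposal Red–Option I: Proposal Red 8–7.
Proposal Red vs Option IV: 5 for Proposal Red, 10 for Option IV — Option IV by 10–5.
Proposal Red vs Plan F: Plan F wins 10–5.
Proposal Red vs Plan B: Plan B, 10–5.
Proposal Red vs Plan E: Proposal Red preferred on 3+5 = 8 ballots; Proposal Red wins 8–7.
Option I–Option IV: Option IV 8–7.
Option I vs Plan F: 5 for Option I, 10 for Plan F — Plan F by 10–5.
Option I vs Plan B: 2 for Option I, 13 for Plan B — Plan B by 13–2.
Option I vs Plan E: 2+3+5 = 10 for Option I, 5 for Plan E — Option I by 10–5.
Option IV vs Plan F: 3+5 = 8 for Option IV, 7 for Plan F — Option IV by 8–7.
Option IV–Plan B: Plan B 12–3.
Option IV vs Plan E: Option IV preferred on 2+3 = 5 ballots; Plan E wins 10–5.
Plan F vs Plan B: Plan F preferred on 2+3 = 5 ballots; Plan B wins 10–5.
Plan F vs Plan E: 2+3+5 = 10 for Plan F, 5 for Plan E — Plan F by 10–5.
Plan B–Plan E: Plan B 15–0.
No option is winless: Proposal Red beats Option I; Option I beats Plan E; Option IV beats Proposal Red; Plan F beats Proposal Red; Plan B beats Proposal Red; Plan E beats Option IV. There is no Condorcet loser.

none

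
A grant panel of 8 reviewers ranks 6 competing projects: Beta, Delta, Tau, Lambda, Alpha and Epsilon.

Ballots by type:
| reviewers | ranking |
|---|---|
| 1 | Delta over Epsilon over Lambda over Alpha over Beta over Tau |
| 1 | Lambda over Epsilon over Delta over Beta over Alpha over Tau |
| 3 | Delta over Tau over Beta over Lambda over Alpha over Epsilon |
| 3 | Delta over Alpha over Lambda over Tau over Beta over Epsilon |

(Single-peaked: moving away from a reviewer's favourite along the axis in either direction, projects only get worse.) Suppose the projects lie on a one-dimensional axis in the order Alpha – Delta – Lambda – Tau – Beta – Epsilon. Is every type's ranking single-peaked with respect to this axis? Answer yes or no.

no

Axis positions: Alpha=1, Delta=2, Lambda=3, Tau=4, Beta=5, Epsilon=6.
Type 1: ranking walks positions 2-6-3-1-5-4; Epsilon is ranked above Lambda even though Lambda lies between Epsilon and the peak Delta on the axis — preferences dip and rise again. Not single-peaked.
Type 2: ranking walks positions 3-6-2-5-1-4; Epsilon is ranked above Tau even though Tau lies between Epsilon and the peak Lambda on the axis — preferences dip and rise again. Not single-peaked.
Type 3: ranking walks positions 2-4-5-3-1-6; Tau is ranked above Lambda even though Lambda lies between Tau and the peak Delta on the axis — preferences dip and rise again. Not single-peaked.
Type 4 (peak Delta at position 2): ranking walks positions 2-1-3-4-5-6, expanding outward from the peak — single-peaked.
Type 1 violates single-peakedness, so the profile is not single-peaked on this axis.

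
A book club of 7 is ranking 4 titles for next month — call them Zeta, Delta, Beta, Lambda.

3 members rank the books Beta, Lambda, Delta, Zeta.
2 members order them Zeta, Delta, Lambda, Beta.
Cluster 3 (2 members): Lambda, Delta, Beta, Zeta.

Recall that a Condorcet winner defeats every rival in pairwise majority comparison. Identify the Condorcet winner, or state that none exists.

Pairwise majorities:
Zeta vs Delta: Zeta preferred on 2 ballots; Delta wins 5–2.
Zeta vs Beta: Zeta is ranked higher on 2 ballots, Beta on 5. Beta wins 5–2.
Zeta vs Lambda: 2 for Zeta, 5 for Lambda — Lambda by 5–2.
Delta vs Beta: Delta preferred on 2+2 = 4 ballots; Delta wins 4–3.
Delta vs Lambda: 2 to 5, Lambda.
Beta vs Lambda: 3 for Beta, 4 for Lambda — Lambda by 4–3.
Only Lambda has no losses; Lambda is the Condorcet winner.

Lambda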